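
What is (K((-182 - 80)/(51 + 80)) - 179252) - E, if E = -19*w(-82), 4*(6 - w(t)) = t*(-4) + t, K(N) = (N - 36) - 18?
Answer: -360725/2 ≈ -1.8036e+5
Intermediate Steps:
K(N) = -54 + N (K(N) = (-36 + N) - 18 = -54 + N)
w(t) = 6 + 3*t/4 (w(t) = 6 - (t*(-4) + t)/4 = 6 - (-4*t + t)/4 = 6 - (-3)*t/4 = 6 + 3*t/4)
E = 2109/2 (E = -19*(6 + (¾)*(-82)) = -19*(6 - 123/2) = -19*(-111/2) = 2109/2 ≈ 1054.5)
(K((-182 - 80)/(51 + 80)) - 179252) - E = ((-54 + (-182 - 80)/(51 + 80)) - 179252) - 1*2109/2 = ((-54 - 262/131) - 179252) - 2109/2 = ((-54 - 262*1/131) - 179252) - 2109/2 = ((-54 - 2) - 179252) - 2109/2 = (-56 - 179252) - 2109/2 = -179308 - 2109/2 = -360725/2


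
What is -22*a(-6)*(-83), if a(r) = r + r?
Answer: -21912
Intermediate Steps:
a(r) = 2*r
-22*a(-6)*(-83) = -44*(-6)*(-83) = -22*(-12)*(-83) = 264*(-83) = -21912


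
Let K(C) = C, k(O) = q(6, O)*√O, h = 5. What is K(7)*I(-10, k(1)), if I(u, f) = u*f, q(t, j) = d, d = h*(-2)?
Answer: 700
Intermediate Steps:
d = -10 (d = 5*(-2) = -10)
q(t, j) = -10
k(O) = -10*√O
I(u, f) = f*u
K(7)*I(-10, k(1)) = 7*(-10*√1*(-10)) = 7*(-10*1*(-10)) = 7*(-10*(-10)) = 7*100 = 700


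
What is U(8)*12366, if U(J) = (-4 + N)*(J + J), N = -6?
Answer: -1978560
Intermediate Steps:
U(J) = -20*J (U(J) = (-4 - 6)*(J + J) = -20*J)
U(8)*12366 = -20*8*12366 = -160*12366 = -1978560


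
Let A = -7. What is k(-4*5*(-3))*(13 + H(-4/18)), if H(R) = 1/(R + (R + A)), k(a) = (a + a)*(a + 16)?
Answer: 7861440/67 ≈ 1.1733e+5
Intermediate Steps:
k(a) = 2*a*(16 + a) (k(a) = (2*a)*(16 + a) = 2*a*(16 + a))
H(R) = 1/(-7 + 2*R) (H(R) = 1/(R + (R - 7)) = 1/(R + (-7 + R)) = 1/(-7 + 2*R))
k(-4*5*(-3))*(13 + H(-4/18)) = (2*(-4*5*(-3))*(16 - 4*5*(-3)))*(13 + 1/(-7 + 2*(-4/18))) = (2*(-20*(-3))*(16 - 20*(-3)))*(13 + 1/(-7 + 2*(-4*1/18))) = (2*60*(16 + 60))*(13 + 1/(-7 + 2*(-2/9))) = (2*60*76)*(13 + 1/(-7 - 4/9)) = 9120*(13 + 1/(-67/9)) = 9120*(13 - 9/67) = 9120*(862/67) = 7861440/67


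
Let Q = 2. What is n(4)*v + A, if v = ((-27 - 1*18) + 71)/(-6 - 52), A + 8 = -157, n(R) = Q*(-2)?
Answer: -4733/29 ≈ -163.21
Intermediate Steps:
n(R) = -4 (n(R) = 2*(-2) = -4)
A = -165 (A = -8 - 157 = -165)
v = -13/29 (v = ((-27 - 18) + 71)/(-58) = (-45 + 71)*(-1/58) = 26*(-1/58) = -13/29 ≈ -0.44828)
n(4)*v + A = -4*(-13/29) - 165 = 52/29 - 165 = -4733/29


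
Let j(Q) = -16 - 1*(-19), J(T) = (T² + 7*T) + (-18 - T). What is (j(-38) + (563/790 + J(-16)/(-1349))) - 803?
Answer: -11998883/15010 ≈ -799.39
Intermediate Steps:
J(T) = -18 + T² + 6*T
j(Q) = 3 (j(Q) = -16 + 19 = 3)
(j(-38) + (563/790 + J(-16)/(-1349))) - 803 = (3 + (563/790 + (-18 + (-16)² + 6*(-16))/(-1349))) - 803 = (3 + (563*(1/790) + (-18 + 256 - 96)*(-1/1349))) - 803 = (3 + (563/790 + 142*(-1/1349))) - 803 = (3 + (563/790 - 2/19)) - 803 = (3 + 9117/15010) - 803 = 54147/15010 - 803 = -11998883/15010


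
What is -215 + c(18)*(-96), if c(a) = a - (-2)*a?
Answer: -5399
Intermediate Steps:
c(a) = 3*a (c(a) = a + 2*a = 3*a)
-215 + c(18)*(-96) = -215 + (3*18)*(-96) = -215 + 54*(-96) = -215 - 5184 = -5399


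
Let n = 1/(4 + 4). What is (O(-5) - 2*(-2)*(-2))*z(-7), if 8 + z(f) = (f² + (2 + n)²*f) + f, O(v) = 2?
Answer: -459/32 ≈ -14.344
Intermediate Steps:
n = ⅛ (n = 1/8 = ⅛ ≈ 0.12500)
z(f) = -8 + f² + 353*f/64 (z(f) = -8 + ((f² + (2 + ⅛)²*f) + f) = -8 + ((f² + (17/8)²*f) + f) = -8 + ((f² + 289*f/64) + f) = -8 + (f² + 353*f/64) = -8 + f² + 353*f/64)
(O(-5) - 2*(-2)*(-2))*z(-7) = (2 - 2*(-2)*(-2))*(-8 + (-7)² + (353/64)*(-7)) = (2 + 4*(-2))*(-8 + 49 - 2471/64) = (2 - 8)*(153/64) = -6*153/64 = -459/32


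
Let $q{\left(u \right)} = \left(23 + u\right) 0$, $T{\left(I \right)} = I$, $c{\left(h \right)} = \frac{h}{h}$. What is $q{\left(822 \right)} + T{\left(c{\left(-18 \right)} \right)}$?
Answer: $1$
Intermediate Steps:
$c{\left(h \right)} = 1$
$q{\left(u \right)} = 0$
$q{\left(822 \right)} + T{\left(c{\left(-18 \right)} \right)} = 0 + 1 = 1$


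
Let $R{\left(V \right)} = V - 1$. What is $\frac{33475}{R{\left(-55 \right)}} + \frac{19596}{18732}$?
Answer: $- \frac{7451861}{12488} \approx -596.72$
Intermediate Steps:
$R{\left(V \right)} = -1 + V$ ($R{\left(V \right)} = V - 1 = -1 + V$)
$\frac{33475}{R{\left(-55 \right)}} + \frac{19596}{18732} = \frac{33475}{-1 - 55} + \frac{19596}{18732} = \frac{33475}{-56} + 19596 \cdot \frac{1}{18732} = 33475 \left(- \frac{1}{56}\right) + \frac{1633}{1561} = - \frac{33475}{56} + \frac{1633}{1561} = - \frac{7451861}{12488}$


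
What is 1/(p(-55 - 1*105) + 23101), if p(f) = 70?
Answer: 1/23171 ≈ 4.3157e-5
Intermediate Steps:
1/(p(-55 - 1*105) + 23101) = 1/(70 + 23101) = 1/23171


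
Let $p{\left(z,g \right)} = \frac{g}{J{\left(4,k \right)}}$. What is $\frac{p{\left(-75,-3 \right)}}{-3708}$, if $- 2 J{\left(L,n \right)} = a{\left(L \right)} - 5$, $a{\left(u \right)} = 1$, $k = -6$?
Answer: $\frac{1}{2472} \approx 0.00040453$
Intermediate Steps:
$J{\left(L,n \right)} = 2$ ($J{\left(L,n \right)} = - \frac{1 - 5}{2} = \left(- \frac{1}{2}\right) \left(-4\right) = 2$)
$p{\left(z,g \right)} = \frac{g}{2}$
$\frac{p{\left(-75,-3 \right)}}{-3708} = \frac{\frac{1}{2} \left(-3\right)}{-3708} = \left(- \frac{3}{2}\right) \left(- \frac{1}{3708}\right) = \frac{1}{2472}$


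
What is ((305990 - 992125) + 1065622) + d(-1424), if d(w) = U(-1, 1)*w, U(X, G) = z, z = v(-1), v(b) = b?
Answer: 380911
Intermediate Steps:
z = -1
U(X, G) = -1
d(w) = -w
((305990 - 992125) + 1065622) + d(-1424) = ((305990 - 992125) + 1065622) - 1*(-1424) = (-686135 + 1065622) + 1424 = 379487 + 1424 = 380911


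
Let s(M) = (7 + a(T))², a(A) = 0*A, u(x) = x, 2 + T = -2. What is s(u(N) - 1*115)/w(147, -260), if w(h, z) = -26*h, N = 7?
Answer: -1/78 ≈ -0.012821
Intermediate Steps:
T = -4 (T = -2 - 2 = -4)
a(A) = 0
s(M) = 49 (s(M) = (7 + 0)² = 7² = 49)
s(u(N) - 1*115)/w(147, -260) = 49/((-26*147)) = 49/(-3822) = 49*(-1/3822) = -1/78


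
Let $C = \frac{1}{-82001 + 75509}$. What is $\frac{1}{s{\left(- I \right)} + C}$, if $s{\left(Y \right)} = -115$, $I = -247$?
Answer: $- \frac{6492}{746581} \approx -0.0086956$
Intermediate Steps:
$C = - \frac{1}{6492}$ ($C = \frac{1}{-6492} = - \frac{1}{6492} \approx -0.00015404$)
$\frac{1}{s{\left(- I \right)} + C} = \frac{1}{-115 - \frac{1}{6492}} = \frac{1}{- \frac{746581}{6492}} = - \frac{6492}{746581}$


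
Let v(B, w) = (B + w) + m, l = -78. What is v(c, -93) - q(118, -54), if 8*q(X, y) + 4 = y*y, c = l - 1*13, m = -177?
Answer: -725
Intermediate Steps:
c = -91 (c = -78 - 1*13 = -78 - 13 = -91)
q(X, y) = -½ + y²/8 (q(X, y) = -½ + (y*y)/8 = -½ + y²/8)
v(B, w) = -177 + B + w (v(B, w) = (B + w) - 177 = -177 + B + w)
v(c, -93) - q(118, -54) = (-177 - 91 - 93) - (-½ + (⅛)*(-54)²) = -361 - (-½ + (⅛)*2916) = -361 - (-½ + 729/2) = -361 - 1*364 = -361 - 364 = -725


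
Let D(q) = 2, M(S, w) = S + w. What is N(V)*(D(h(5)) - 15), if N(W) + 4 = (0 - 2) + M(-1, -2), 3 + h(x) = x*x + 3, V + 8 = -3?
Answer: 117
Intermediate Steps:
V = -11 (V = -8 - 3 = -11)
h(x) = x² (h(x) = -3 + (x*x + 3) = -3 + (x² + 3) = -3 + (3 + x²) = x²)
N(W) = -9 (N(W) = -4 + ((0 - 2) + (-1 - 2)) = -4 + (-2 - 3) = -4 - 5 = -9)
N(V)*(D(h(5)) - 15) = -9*(2 - 15) = -9*(-13) = 117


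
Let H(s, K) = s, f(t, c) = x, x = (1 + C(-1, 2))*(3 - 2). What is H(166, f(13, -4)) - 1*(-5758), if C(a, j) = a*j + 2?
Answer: 5924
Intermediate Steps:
C(a, j) = 2 + a*j
x = 1 (x = (1 + (2 - 1*2))*(3 - 2) = (1 + (2 - 2))*1 = (1 + 0)*1 = 1*1 = 1)
f(t, c) = 1
H(166, f(13, -4)) - 1*(-5758) = 166 - 1*(-5758) = 166 + 5758 = 5924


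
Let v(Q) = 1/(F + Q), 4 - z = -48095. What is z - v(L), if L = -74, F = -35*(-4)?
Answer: 3174533/66 ≈ 48099.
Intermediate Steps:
F = 140
z = 48099 (z = 4 - 1*(-48095) = 4 + 48095 = 48099)
v(Q) = 1/(140 + Q)
z - v(L) = 48099 - 1/(140 - 74) = 48099 - 1/66 = 3174533/66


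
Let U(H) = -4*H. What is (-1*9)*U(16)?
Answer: 576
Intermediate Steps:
(-1*9)*U(16) = (-1*9)*(-4*16) = -9*(-64) = 576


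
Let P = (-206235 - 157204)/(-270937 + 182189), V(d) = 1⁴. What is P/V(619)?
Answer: 363439/88748 ≈ 4.0952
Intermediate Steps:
V(d) = 1
P = 363439/88748 (P = -363439/(-88748) = -363439*(-1/88748) = 363439/88748 ≈ 4.0952)
P/V(619) = (363439/88748)/1 = (363439/88748)*1 = 363439/88748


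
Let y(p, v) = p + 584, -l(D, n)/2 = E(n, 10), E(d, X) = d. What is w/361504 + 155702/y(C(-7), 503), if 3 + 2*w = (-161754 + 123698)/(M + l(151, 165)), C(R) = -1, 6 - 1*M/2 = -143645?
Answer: 734216490989229/2749150436032 ≈ 267.07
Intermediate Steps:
M = 287302 (M = 12 - 2*(-143645) = 12 + 287290 = 287302)
l(D, n) = -2*n
w = -224743/143486 (w = -3/2 + ((-161754 + 123698)/(287302 - 2*165))/2 = -3/2 + (-38056/(287302 - 330))/2 = -3/2 + (-38056/286972)/2 = -3/2 + (-38056*1/286972)/2 = -3/2 + (1/2)*(-9514/71743) = -3/2 - 4757/71743 = -224743/143486 ≈ -1.5663)
y(p, v) = 584 + p
w/361504 + 155702/y(C(-7), 503) = -224743/143486/361504 + 155702/(584 - 1) = -224743/143486*1/361504 + 155702/583 = -224743/51870762944 + 155702*(1/583) = -224743/51870762944 + 155702/583 = 734216490989229/2749150436032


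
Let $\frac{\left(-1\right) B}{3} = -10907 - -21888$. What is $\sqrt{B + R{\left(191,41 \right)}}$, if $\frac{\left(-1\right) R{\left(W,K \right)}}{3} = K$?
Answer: $3 i \sqrt{3674} \approx 181.84 i$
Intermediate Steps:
$B = -32943$ ($B = - 3 \left(-10907 - -21888\right) = - 3 \left(-10907 + 21888\right) = \left(-3\right) 10981 = -32943$)
$R{\left(W,K \right)} = - 3 K$
$\sqrt{B + R{\left(191,41 \right)}} = \sqrt{-32943 - 123} = \sqrt{-33066} = 3 i \sqrt{3674}$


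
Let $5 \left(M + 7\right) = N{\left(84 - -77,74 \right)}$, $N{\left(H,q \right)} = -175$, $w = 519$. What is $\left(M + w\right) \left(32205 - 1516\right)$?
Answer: $14638653$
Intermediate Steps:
$M = -42$ ($M = -7 + \frac{1}{5} \left(-175\right) = -7 - 35 = -42$)
$\left(M + w\right) \left(32205 - 1516\right) = \left(-42 + 519\right) \left(32205 - 1516\right) = 477 \cdot 30689 = 14638653$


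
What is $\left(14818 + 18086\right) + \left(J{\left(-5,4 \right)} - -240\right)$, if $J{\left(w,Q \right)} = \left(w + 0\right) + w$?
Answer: $33134$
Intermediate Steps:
$J{\left(w,Q \right)} = 2 w$ ($J{\left(w,Q \right)} = w + w = 2 w$)
$\left(14818 + 18086\right) + \left(J{\left(-5,4 \right)} - -240\right) = \left(14818 + 18086\right) + \left(2 \left(-5\right) - -240\right) = 32904 + \left(-10 + 240\right) = 32904 + 230 = 33134$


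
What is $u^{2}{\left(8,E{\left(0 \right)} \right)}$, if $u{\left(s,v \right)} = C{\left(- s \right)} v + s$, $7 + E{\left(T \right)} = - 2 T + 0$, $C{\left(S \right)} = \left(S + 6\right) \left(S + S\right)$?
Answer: $46656$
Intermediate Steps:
$C{\left(S \right)} = 2 S \left(6 + S\right)$ ($C{\left(S \right)} = \left(6 + S\right) 2 S = 2 S \left(6 + S\right)$)
$E{\left(T \right)} = -7 - 2 T$ ($E{\left(T \right)} = -7 + \left(- 2 T + 0\right) = -7 - 2 T$)
$u{\left(s,v \right)} = s - 2 s v \left(6 - s\right)$ ($u{\left(s,v \right)} = 2 \left(- s\right) \left(6 - s\right) v + s = - 2 s \left(6 - s\right) v + s = - 2 s v \left(6 - s\right) + s = s - 2 s v \left(6 - s\right)$)
$u^{2}{\left(8,E{\left(0 \right)} \right)} = \left(8 \left(1 + 2 \left(-7 - 0\right) \left(-6 + 8\right)\right)\right)^{2} = \left(8 \left(1 + 2 \left(-7 + 0\right) 2\right)\right)^{2} = \left(8 \left(1 + 2 \left(-7\right) 2\right)\right)^{2} = \left(8 \left(1 - 28\right)\right)^{2} = \left(8 \left(-27\right)\right)^{2} = \left(-216\right)^{2} = 46656$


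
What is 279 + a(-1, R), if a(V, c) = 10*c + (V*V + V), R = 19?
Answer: 469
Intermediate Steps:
a(V, c) = V + V² + 10*c (a(V, c) = 10*c + (V² + V) = 10*c + (V + V²) = V + V² + 10*c)
279 + a(-1, R) = 279 + (-1 + (-1)² + 10*19) = 279 + (-1 + 1 + 190) = 279 + 190 = 469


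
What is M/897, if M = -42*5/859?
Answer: -70/256841 ≈ -0.00027254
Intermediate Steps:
M = -210/859 (M = -210*1/859 = -210/859 ≈ -0.24447)
M/897 = -210/859/897 = -210/859*1/897 = -70/256841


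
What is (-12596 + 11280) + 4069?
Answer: 2753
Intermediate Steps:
(-12596 + 11280) + 4069 = -1316 + 4069 = 2753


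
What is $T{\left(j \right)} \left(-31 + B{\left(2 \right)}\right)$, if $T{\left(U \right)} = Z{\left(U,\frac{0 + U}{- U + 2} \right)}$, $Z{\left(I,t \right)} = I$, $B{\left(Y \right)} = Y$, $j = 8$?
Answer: $-232$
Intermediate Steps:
$T{\left(U \right)} = U$
$T{\left(j \right)} \left(-31 + B{\left(2 \right)}\right) = 8 \left(-31 + 2\right) = 8 \left(-29\right) = -232$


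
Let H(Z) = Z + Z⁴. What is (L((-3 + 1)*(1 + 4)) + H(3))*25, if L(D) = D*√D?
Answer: 2100 - 250*I*√10 ≈ 2100.0 - 790.57*I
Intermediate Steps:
L(D) = D^(3/2)
(L((-3 + 1)*(1 + 4)) + H(3))*25 = (((-3 + 1)*(1 + 4))^(3/2) + (3 + 3⁴))*25 = ((-2*5)^(3/2) + (3 + 81))*25 = ((-10)^(3/2) + 84)*25 = (-10*I*√10 + 84)*25 = (84 - 10*I*√10)*25 = 2100 - 250*I*√10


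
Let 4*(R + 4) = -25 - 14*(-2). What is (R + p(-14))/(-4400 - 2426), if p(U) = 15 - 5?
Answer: -27/27304 ≈ -0.00098887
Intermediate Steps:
p(U) = 10
R = -13/4 (R = -4 + (-25 - 14*(-2))/4 = -4 + (-25 + 28)/4 = -4 + (1/4)*3 = -4 + 3/4 = -13/4 ≈ -3.2500)
(R + p(-14))/(-4400 - 2426) = (-13/4 + 10)/(-4400 - 2426) = (27/4)/(-6826) = (27/4)*(-1/6826) = -27/27304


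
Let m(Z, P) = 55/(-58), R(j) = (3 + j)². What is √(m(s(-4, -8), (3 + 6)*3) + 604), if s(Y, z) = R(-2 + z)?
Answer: √2028666/58 ≈ 24.557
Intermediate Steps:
s(Y, z) = (1 + z)² (s(Y, z) = (3 + (-2 + z))² = (1 + z)²)
m(Z, P) = -55/58 (m(Z, P) = 55*(-1/58) = -55/58)
√(m(s(-4, -8), (3 + 6)*3) + 604) = √(-55/58 + 604) = √(34977/58) = √2028666/58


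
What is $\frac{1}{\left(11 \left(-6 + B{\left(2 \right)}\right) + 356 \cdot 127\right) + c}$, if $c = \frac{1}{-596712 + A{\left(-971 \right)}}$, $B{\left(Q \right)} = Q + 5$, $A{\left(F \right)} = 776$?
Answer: $\frac{595936}{26950013727} \approx 2.2113 \cdot 10^{-5}$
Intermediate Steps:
$B{\left(Q \right)} = 5 + Q$
$c = - \frac{1}{595936}$ ($c = \frac{1}{-596712 + 776} = \frac{1}{-595936} = - \frac{1}{595936} \approx -1.678 \cdot 10^{-6}$)
$\frac{1}{\left(11 \left(-6 + B{\left(2 \right)}\right) + 356 \cdot 127\right) + c} = \frac{1}{\left(11 \left(-6 + \left(5 + 2\right)\right) + 356 \cdot 127\right) - \frac{1}{595936}} = \frac{1}{\left(11 \left(-6 + 7\right) + 45212\right) - \frac{1}{595936}} = \frac{1}{\left(11 \cdot 1 + 45212\right) - \frac{1}{595936}} = \frac{1}{\left(11 + 45212\right) - \frac{1}{595936}} = \frac{1}{45223 - \frac{1}{595936}} = \frac{1}{\frac{26950013727}{595936}} = \frac{595936}{26950013727}$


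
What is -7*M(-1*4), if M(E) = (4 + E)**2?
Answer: 0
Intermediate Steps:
-7*M(-1*4) = -7*(4 - 1*4)**2 = -7*(4 - 4)**2 = -7*0**2 = -7*0 = 0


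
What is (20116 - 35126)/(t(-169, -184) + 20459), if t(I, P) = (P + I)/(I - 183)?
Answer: -5283520/7201921 ≈ -0.73363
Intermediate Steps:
t(I, P) = (I + P)/(-183 + I)
(20116 - 35126)/(t(-169, -184) + 20459) = (20116 - 35126)/((-169 - 184)/(-183 - 169) + 20459) = -15010/(-353/(-352) + 20459) = -15010/(-1/352*(-353) + 20459) = -15010/(353/352 + 20459) = -15010/7201921/352 = -15010*352/7201921 = -5283520/7201921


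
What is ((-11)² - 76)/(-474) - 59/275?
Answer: -13447/43450 ≈ -0.30948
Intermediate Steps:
((-11)² - 76)/(-474) - 59/275 = (121 - 76)*(-1/474) - 59*1/275 = 45*(-1/474) - 59/275 = -15/158 - 59/275 = -13447/43450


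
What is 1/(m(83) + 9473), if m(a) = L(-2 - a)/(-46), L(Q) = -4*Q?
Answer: 23/217709 ≈ 0.00010565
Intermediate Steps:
m(a) = -4/23 - 2*a/23 (m(a) = -4*(-2 - a)/(-46) = (8 + 4*a)*(-1/46) = -4/23 - 2*a/23)
1/(m(83) + 9473) = 1/((-4/23 - 2/23*83) + 9473) = 1/((-4/23 - 166/23) + 9473) = 1/(-170/23 + 9473) = 1/(217709/23) = 23/217709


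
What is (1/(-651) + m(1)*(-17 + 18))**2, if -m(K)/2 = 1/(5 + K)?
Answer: 47524/423801 ≈ 0.11214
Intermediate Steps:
m(K) = -2/(5 + K)
(1/(-651) + m(1)*(-17 + 18))**2 = (1/(-651) + (-2/(5 + 1))*(-17 + 18))**2 = (-1/651 - 2/6*1)**2 = (-1/651 - 2*1/6*1)**2 = (-1/651 - 1/3*1)**2 = (-1/651 - 1/3)**2 = (-218/651)**2 = 47524/423801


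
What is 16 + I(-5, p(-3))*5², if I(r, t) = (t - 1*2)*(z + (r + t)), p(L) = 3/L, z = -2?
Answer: 616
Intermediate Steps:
I(r, t) = (-2 + t)*(-2 + r + t) (I(r, t) = (t - 1*2)*(-2 + (r + t)) = (t - 2)*(-2 + r + t) = (-2 + t)*(-2 + r + t))
16 + I(-5, p(-3))*5² = 16 + (4 + (3/(-3))² - 12/(-3) - 2*(-5) - 15/(-3))*5² = 16 + (4 + (3*(-⅓))² - 12*(-1)/3 + 10 - 15*(-1)/3)*25 = 16 + (4 + (-1)² - 4*(-1) + 10 - 5*(-1))*25 = 16 + (4 + 1 + 4 + 10 + 5)*25 = 16 + 24*25 = 16 + 600 = 616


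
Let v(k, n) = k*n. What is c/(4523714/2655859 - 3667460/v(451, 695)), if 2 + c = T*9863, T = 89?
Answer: -146148515015932055/1664464222682 ≈ -87805.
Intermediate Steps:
c = 877805 (c = -2 + 89*9863 = -2 + 877807 = 877805)
c/(4523714/2655859 - 3667460/v(451, 695)) = 877805/(4523714/2655859 - 3667460/(451*695)) = 877805/(4523714*(1/2655859) - 3667460/313445) = 877805/(4523714/2655859 - 3667460*1/313445) = 877805/(4523714/2655859 - 733492/62689) = 877805/(-1664464222682/166493144851) = 877805*(-166493144851/1664464222682) = -146148515015932055/1664464222682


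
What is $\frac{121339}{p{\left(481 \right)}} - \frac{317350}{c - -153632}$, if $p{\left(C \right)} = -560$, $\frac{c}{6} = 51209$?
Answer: $- \frac{28050581177}{129048080} \approx -217.37$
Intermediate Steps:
$c = 307254$ ($c = 6 \cdot 51209 = 307254$)
$\frac{121339}{p{\left(481 \right)}} - \frac{317350}{c - -153632} = \frac{121339}{-560} - \frac{317350}{307254 - -153632} = 121339 \left(- \frac{1}{560}\right) - \frac{317350}{307254 + 153632} = - \frac{121339}{560} - \frac{317350}{460886} = - \frac{121339}{560} - \frac{158675}{230443} = - \frac{28050581177}{129048080}$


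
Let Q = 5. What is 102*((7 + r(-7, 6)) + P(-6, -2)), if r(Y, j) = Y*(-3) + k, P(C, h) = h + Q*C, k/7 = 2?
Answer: 1020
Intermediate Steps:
k = 14 (k = 7*2 = 14)
P(C, h) = h + 5*C
r(Y, j) = 14 - 3*Y (r(Y, j) = Y*(-3) + 14 = -3*Y + 14 = 14 - 3*Y)
102*((7 + r(-7, 6)) + P(-6, -2)) = 102*((7 + (14 - 3*(-7))) + (-2 + 5*(-6))) = 102*((7 + (14 + 21)) + (-2 - 30)) = 102*((7 + 35) - 32) = 102*(42 - 32) = 102*10 = 1020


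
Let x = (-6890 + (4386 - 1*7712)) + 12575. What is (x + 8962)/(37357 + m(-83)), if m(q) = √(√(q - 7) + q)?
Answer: 11321/(37357 + √(-83 + 3*I*√10)) ≈ 0.30304 - 7.4024e-5*I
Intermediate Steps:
x = 2359 (x = (-6890 + (4386 - 7712)) + 12575 = (-6890 - 3326) + 12575 = -10216 + 12575 = 2359)
m(q) = √(q + √(-7 + q)) (m(q) = √(√(-7 + q) + q) = √(q + √(-7 + q)))
(x + 8962)/(37357 + m(-83)) = (2359 + 8962)/(37357 + √(-83 + √(-7 - 83))) = 11321/(37357 + √(-83 + √(-90))) = 11321/(37357 + √(-83 + 3*I*√10))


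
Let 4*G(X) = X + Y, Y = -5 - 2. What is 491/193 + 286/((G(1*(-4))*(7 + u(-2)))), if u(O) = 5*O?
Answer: 21545/579 ≈ 37.211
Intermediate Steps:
Y = -7
G(X) = -7/4 + X/4 (G(X) = (X - 7)/4 = (-7 + X)/4 = -7/4 + X/4)
491/193 + 286/((G(1*(-4))*(7 + u(-2)))) = 491/193 + 286/(((-7/4 + (1*(-4))/4)*(7 + 5*(-2)))) = 491*(1/193) + 286/(((-7/4 + (¼)*(-4))*(7 - 10))) = 491/193 + 286/(((-7/4 - 1)*(-3))) = 491/193 + 286/((-11/4*(-3))) = 491/193 + 286/(33/4) = 491/193 + 286*(4/33) = 491/193 + 104/3 = 21545/579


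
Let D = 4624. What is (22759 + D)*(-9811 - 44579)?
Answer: -1489361370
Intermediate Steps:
(22759 + D)*(-9811 - 44579) = (22759 + 4624)*(-9811 - 44579) = 27383*(-54390) = -1489361370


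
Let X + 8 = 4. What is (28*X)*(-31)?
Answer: 3472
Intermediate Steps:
X = -4 (X = -8 + 4 = -4)
(28*X)*(-31) = (28*(-4))*(-31) = -112*(-31) = 3472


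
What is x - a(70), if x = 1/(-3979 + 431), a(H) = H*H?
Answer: -17385201/3548 ≈ -4900.0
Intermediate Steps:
a(H) = H**2
x = -1/3548 (x = 1/(-3548) = -1/3548 ≈ -0.00028185)
x - a(70) = -1/3548 - 1*70**2 = -1/3548 - 1*4900 = -1/3548 - 4900 = -17385201/3548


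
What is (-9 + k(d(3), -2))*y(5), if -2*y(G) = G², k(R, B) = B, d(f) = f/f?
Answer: 275/2 ≈ 137.50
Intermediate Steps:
d(f) = 1
y(G) = -G²/2
(-9 + k(d(3), -2))*y(5) = (-9 - 2)*(-½*5²) = -(-11)*25/2 = -11*(-25/2) = 275/2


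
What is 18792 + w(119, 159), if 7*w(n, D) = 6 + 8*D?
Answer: 132822/7 ≈ 18975.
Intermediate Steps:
w(n, D) = 6/7 + 8*D/7 (w(n, D) = (6 + 8*D)/7 = 6/7 + 8*D/7)
18792 + w(119, 159) = 18792 + (6/7 + (8/7)*159) = 18792 + (6/7 + 1272/7) = 18792 + 1278/7 = 132822/7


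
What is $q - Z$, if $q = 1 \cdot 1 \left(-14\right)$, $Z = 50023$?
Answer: $-50037$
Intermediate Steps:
$q = -14$ ($q = 1 \left(-14\right) = -14$)
$q - Z = -14 - 50023 = -50037$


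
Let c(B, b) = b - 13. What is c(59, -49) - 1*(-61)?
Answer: -1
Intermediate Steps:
c(B, b) = -13 + b
c(59, -49) - 1*(-61) = (-13 - 49) - 1*(-61) = -62 + 61 = -1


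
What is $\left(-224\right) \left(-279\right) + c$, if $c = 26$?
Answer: $62522$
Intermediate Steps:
$\left(-224\right) \left(-279\right) + c = \left(-224\right) \left(-279\right) + 26 = 62496 + 26 = 62522$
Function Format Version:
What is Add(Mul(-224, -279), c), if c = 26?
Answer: 62522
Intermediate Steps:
Add(Mul(-224, -279), c) = Add(Mul(-224, -279), 26) = Add(62496, 26) = 62522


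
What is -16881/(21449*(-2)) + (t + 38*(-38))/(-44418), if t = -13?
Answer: 203080661/476360841 ≈ 0.42632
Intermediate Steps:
-16881/(21449*(-2)) + (t + 38*(-38))/(-44418) = -16881/(21449*(-2)) + (-13 + 38*(-38))/(-44418) = -16881/(-42898) + (-13 - 1444)*(-1/44418) = -16881*(-1/42898) - 1457*(-1/44418) = 16881/42898 + 1457/44418 = 203080661/476360841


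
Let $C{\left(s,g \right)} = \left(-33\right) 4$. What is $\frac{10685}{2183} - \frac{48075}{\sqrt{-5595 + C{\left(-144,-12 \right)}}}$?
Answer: $\frac{10685}{2183} + \frac{16025 i \sqrt{5727}}{1909} \approx 4.8946 + 635.27 i$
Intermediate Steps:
$C{\left(s,g \right)} = -132$
$\frac{10685}{2183} - \frac{48075}{\sqrt{-5595 + C{\left(-144,-12 \right)}}} = \frac{10685}{2183} - \frac{48075}{\sqrt{-5595 - 132}} = 10685 \cdot \frac{1}{2183} - \frac{48075}{\sqrt{-5727}} = \frac{10685}{2183} - \frac{48075}{i \sqrt{5727}} = \frac{10685}{2183} - 48075 \left(- \frac{i \sqrt{5727}}{5727}\right) = \frac{10685}{2183} + \frac{16025 i \sqrt{5727}}{1909}$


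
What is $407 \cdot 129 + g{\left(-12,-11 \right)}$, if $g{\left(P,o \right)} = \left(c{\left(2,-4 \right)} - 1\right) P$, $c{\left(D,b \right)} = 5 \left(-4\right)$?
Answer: $52755$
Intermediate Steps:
$c{\left(D,b \right)} = -20$
$g{\left(P,o \right)} = - 21 P$ ($g{\left(P,o \right)} = \left(-20 - 1\right) P = - 21 P$)
$407 \cdot 129 + g{\left(-12,-11 \right)} = 407 \cdot 129 - -252 = 52503 + 252 = 52755$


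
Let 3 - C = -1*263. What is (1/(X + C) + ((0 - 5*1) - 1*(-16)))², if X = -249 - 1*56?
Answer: 183184/1521 ≈ 120.44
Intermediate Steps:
X = -305 (X = -249 - 56 = -305)
C = 266 (C = 3 - (-1)*263 = 3 - 1*(-263) = 3 + 263 = 266)
(1/(X + C) + ((0 - 5*1) - 1*(-16)))² = (1/(-305 + 266) + ((0 - 5*1) - 1*(-16)))² = (1/(-39) + ((0 - 5) + 16))² = (-1/39 + (-5 + 16))² = (-1/39 + 11)² = (428/39)² = 183184/1521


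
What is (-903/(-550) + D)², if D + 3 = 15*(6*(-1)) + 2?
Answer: 2415427609/302500 ≈ 7984.9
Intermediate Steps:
D = -91 (D = -3 + (15*(6*(-1)) + 2) = -3 + (15*(-6) + 2) = -3 + (-90 + 2) = -3 - 88 = -91)
(-903/(-550) + D)² = (-903/(-550) - 91)² = (-903*(-1/550) - 91)² = (903/550 - 91)² = (-49147/550)² = 2415427609/302500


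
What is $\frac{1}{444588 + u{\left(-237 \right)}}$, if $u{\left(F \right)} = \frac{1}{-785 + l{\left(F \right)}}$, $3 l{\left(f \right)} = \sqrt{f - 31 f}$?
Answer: $\frac{273615014995}{121645951937595481} + \frac{\sqrt{790}}{121645951937595481} \approx 2.2493 \cdot 10^{-6}$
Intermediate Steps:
$l{\left(f \right)} = \frac{\sqrt{30} \sqrt{- f}}{3}$ ($l{\left(f \right)} = \frac{\sqrt{f - 31 f}}{3} = \frac{\sqrt{- 30 f}}{3} = \frac{\sqrt{30} \sqrt{- f}}{3}$)
$u{\left(F \right)} = \frac{1}{-785 + \frac{\sqrt{30} \sqrt{- F}}{3}}$
$\frac{1}{444588 + u{\left(-237 \right)}} = \frac{1}{444588 + \frac{3}{-2355 + \sqrt{30} \sqrt{\left(-1\right) \left(-237\right)}}} = \frac{1}{444588 + \frac{3}{-2355 + \sqrt{30} \sqrt{237}}} = \frac{1}{444588 + \frac{3}{-2355 + 3 \sqrt{790}}}$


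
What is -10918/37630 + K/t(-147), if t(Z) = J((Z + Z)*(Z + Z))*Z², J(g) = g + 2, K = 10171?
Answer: -27483397103/94726107630 ≈ -0.29014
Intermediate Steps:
J(g) = 2 + g
t(Z) = Z²*(2 + 4*Z²) (t(Z) = (2 + (Z + Z)*(Z + Z))*Z² = (2 + (2*Z)*(2*Z))*Z² = (2 + 4*Z²)*Z² = Z²*(2 + 4*Z²))
-10918/37630 + K/t(-147) = -10918/37630 + 10171/(((-147)²*(2 + 4*(-147)²))) = -10918*1/37630 + 10171/((21609*(2 + 4*21609))) = -103/355 + 10171/((21609*(2 + 86436))) = -103/355 + 10171/((21609*86438)) = -103/355 + 10171/1867838742 = -103/355 + 10171*(1/1867838742) = -103/355 + 1453/266834106 = -27483397103/94726107630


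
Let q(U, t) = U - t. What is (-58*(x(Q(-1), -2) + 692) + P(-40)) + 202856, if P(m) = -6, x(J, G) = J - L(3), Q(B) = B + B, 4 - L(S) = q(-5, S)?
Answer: 163526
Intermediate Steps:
L(S) = 9 + S (L(S) = 4 - (-5 - S) = 4 + (5 + S) = 9 + S)
Q(B) = 2*B
x(J, G) = -12 + J (x(J, G) = J - (9 + 3) = J - 1*12 = J - 12 = -12 + J)
(-58*(x(Q(-1), -2) + 692) + P(-40)) + 202856 = (-58*((-12 + 2*(-1)) + 692) - 6) + 202856 = (-58*((-12 - 2) + 692) - 6) + 202856 = (-58*(-14 + 692) - 6) + 202856 = (-58*678 - 6) + 202856 = (-39324 - 6) + 202856 = -39330 + 202856 = 163526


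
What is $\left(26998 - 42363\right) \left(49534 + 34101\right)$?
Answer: $-1285051775$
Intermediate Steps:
$\left(26998 - 42363\right) \left(49534 + 34101\right) = \left(-15365\right) 83635 = -1285051775$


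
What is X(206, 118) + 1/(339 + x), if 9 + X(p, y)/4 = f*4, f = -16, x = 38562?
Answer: -11359091/38901 ≈ -292.00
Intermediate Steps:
X(p, y) = -292 (X(p, y) = -36 + 4*(-16*4) = -36 + 4*(-64) = -36 - 256 = -292)
X(206, 118) + 1/(339 + x) = -292 + 1/(339 + 38562) = -292 + 1/38901 = -11359091/38901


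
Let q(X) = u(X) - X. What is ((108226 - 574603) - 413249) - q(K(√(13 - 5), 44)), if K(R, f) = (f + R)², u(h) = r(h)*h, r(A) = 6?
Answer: -889346 - 880*√2 ≈ -8.9059e+5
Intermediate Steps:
u(h) = 6*h
K(R, f) = (R + f)²
q(X) = 5*X (q(X) = 6*X - X = 5*X)
((108226 - 574603) - 413249) - q(K(√(13 - 5), 44)) = ((108226 - 574603) - 413249) - 5*(√(13 - 5) + 44)² = (-466377 - 413249) - 5*(√8 + 44)² = -879626 - 5*(2*√2 + 44)² = -879626 - 5*(44 + 2*√2)²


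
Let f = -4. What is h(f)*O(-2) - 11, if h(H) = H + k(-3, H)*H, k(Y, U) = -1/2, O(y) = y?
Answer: -7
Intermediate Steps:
k(Y, U) = -½ (k(Y, U) = -1*½ = -½)
h(H) = H/2 (h(H) = H - H/2 = H/2)
h(f)*O(-2) - 11 = ((½)*(-4))*(-2) - 11 = -2*(-2) - 11 = 4 - 11 = -7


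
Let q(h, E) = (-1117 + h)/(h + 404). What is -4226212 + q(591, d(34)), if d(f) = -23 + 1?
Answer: -4205081466/995 ≈ -4.2262e+6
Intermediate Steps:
d(f) = -22
q(h, E) = (-1117 + h)/(404 + h)
-4226212 + q(591, d(34)) = -4226212 + (-1117 + 591)/(404 + 591) = -4226212 - 526/995 = -4205081466/995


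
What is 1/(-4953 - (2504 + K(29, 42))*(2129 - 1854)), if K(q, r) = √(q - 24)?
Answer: -693553/481015385684 + 275*√5/481015385684 ≈ -1.4406e-6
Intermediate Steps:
K(q, r) = √(-24 + q)
1/(-4953 - (2504 + K(29, 42))*(2129 - 1854)) = 1/(-4953 - (2504 + √(-24 + 29))*(2129 - 1854)) = 1/(-4953 - (2504 + √5)*275) = 1/(-4953 - (688600 + 275*√5)) = 1/(-4953 + (-688600 - 275*√5)) = 1/(-693553 - 275*√5)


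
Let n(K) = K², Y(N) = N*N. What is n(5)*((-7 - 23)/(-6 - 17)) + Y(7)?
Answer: 1877/23 ≈ 81.609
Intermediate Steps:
Y(N) = N²
n(5)*((-7 - 23)/(-6 - 17)) + Y(7) = 5²*((-7 - 23)/(-6 - 17)) + 7² = 25*(-30/(-23)) + 49 = 25*(-30*(-1/23)) + 49 = 25*(30/23) + 49 = 750/23 + 49 = 1877/23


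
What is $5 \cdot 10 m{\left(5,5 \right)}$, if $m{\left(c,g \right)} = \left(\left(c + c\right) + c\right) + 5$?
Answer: $1000$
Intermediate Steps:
$m{\left(c,g \right)} = 5 + 3 c$ ($m{\left(c,g \right)} = \left(2 c + c\right) + 5 = 3 c + 5 = 5 + 3 c$)
$5 \cdot 10 m{\left(5,5 \right)} = 5 \cdot 10 \left(5 + 3 \cdot 5\right) = 50 \left(5 + 15\right) = 50 \cdot 20 = 1000$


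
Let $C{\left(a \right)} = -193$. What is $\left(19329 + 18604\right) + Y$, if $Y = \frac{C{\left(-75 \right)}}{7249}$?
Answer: $\frac{274976124}{7249} \approx 37933.0$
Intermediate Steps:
$Y = - \frac{193}{7249} \approx -0.026624$
$\left(19329 + 18604\right) + Y = \left(19329 + 18604\right) - \frac{193}{7249} = 37933 - \frac{193}{7249} = \frac{274976124}{7249}$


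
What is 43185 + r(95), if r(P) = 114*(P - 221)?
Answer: 28821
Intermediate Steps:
r(P) = -25194 + 114*P (r(P) = 114*(-221 + P) = -25194 + 114*P)
43185 + r(95) = 43185 + (-25194 + 114*95) = 43185 + (-25194 + 10830) = 43185 - 14364 = 28821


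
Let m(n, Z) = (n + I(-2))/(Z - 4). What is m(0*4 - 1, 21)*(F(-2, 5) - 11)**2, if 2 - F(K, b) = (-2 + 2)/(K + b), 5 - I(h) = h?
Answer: 486/17 ≈ 28.588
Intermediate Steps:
I(h) = 5 - h
F(K, b) = 2 (F(K, b) = 2 - (-2 + 2)/(K + b) = 2 - 0/(K + b) = 2 - 1*0 = 2 + 0 = 2)
m(n, Z) = (7 + n)/(-4 + Z) (m(n, Z) = (n + (5 - 1*(-2)))/(Z - 4) = (n + (5 + 2))/(-4 + Z) = (n + 7)/(-4 + Z) = (7 + n)/(-4 + Z))
m(0*4 - 1, 21)*(F(-2, 5) - 11)**2 = ((7 + (0*4 - 1))/(-4 + 21))*(2 - 11)**2 = ((7 + (0 - 1))/17)*(-9)**2 = ((7 - 1)/17)*81 = ((1/17)*6)*81 = (6/17)*81 = 486/17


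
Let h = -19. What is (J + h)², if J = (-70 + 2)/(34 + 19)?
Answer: 1155625/2809 ≈ 411.40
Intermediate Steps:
J = -68/53 ≈ -1.2830
(J + h)² = (-68/53 - 19)² = (-1075/53)² = 1155625/2809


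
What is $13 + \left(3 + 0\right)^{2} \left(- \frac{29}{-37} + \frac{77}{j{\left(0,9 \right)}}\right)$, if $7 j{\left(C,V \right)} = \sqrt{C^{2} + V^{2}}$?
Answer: $\frac{20685}{37} \approx 559.05$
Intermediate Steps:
$j{\left(C,V \right)} = \frac{\sqrt{C^{2} + V^{2}}}{7}$
$13 + \left(3 + 0\right)^{2} \left(- \frac{29}{-37} + \frac{77}{j{\left(0,9 \right)}}\right) = 13 + \left(3 + 0\right)^{2} \left(- \frac{29}{-37} + \frac{77}{\frac{1}{7} \sqrt{0^{2} + 9^{2}}}\right) = 13 + 3^{2} \left(\left(-29\right) \left(- \frac{1}{37}\right) + \frac{77}{\frac{1}{7} \sqrt{0 + 81}}\right) = 13 + 9 \left(\frac{29}{37} + \frac{77}{\frac{1}{7} \sqrt{81}}\right) = 13 + 9 \left(\frac{29}{37} + \frac{77}{\frac{1}{7} \cdot 9}\right) = 13 + 9 \left(\frac{29}{37} + \frac{77}{\frac{9}{7}}\right) = 13 + 9 \left(\frac{29}{37} + 77 \cdot \frac{7}{9}\right) = 13 + 9 \left(\frac{29}{37} + \frac{539}{9}\right) = 13 + 9 \cdot \frac{20204}{333} = 13 + \frac{20204}{37} = \frac{20685}{37}$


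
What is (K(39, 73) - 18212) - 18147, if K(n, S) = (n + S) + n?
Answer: -36208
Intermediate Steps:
K(n, S) = S + 2*n (K(n, S) = (S + n) + n = S + 2*n)
(K(39, 73) - 18212) - 18147 = ((73 + 2*39) - 18212) - 18147 = ((73 + 78) - 18212) - 18147 = (151 - 18212) - 18147 = -18061 - 18147 = -36208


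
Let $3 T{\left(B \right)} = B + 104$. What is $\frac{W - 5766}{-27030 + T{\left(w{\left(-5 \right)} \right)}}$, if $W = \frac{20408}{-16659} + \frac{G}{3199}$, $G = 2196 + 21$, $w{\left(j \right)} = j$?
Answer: $\frac{307310837195}{1438727930577} \approx 0.2136$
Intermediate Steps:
$G = 2217$
$W = - \frac{28352189}{53292141}$ ($W = \frac{20408}{-16659} + \frac{2217}{3199} = 20408 \left(- \frac{1}{16659}\right) + 2217 \cdot \frac{1}{3199} = - \frac{20408}{16659} + \frac{2217}{3199} = - \frac{28352189}{53292141} \approx -0.53201$)
$T{\left(B \right)} = \frac{104}{3} + \frac{B}{3}$ ($T{\left(B \right)} = \frac{B + 104}{3} = \frac{104 + B}{3} = \frac{104}{3} + \frac{B}{3}$)
$\frac{W - 5766}{-27030 + T{\left(w{\left(-5 \right)} \right)}} = \frac{- \frac{28352189}{53292141} - 5766}{-27030 + \left(\frac{104}{3} + \frac{1}{3} \left(-5\right)\right)} = - \frac{307310837195}{53292141 \left(-27030 + \left(\frac{104}{3} - \frac{5}{3}\right)\right)} = - \frac{307310837195}{53292141 \left(-27030 + 33\right)} = - \frac{307310837195}{53292141 \left(-26997\right)} = \left(- \frac{307310837195}{53292141}\right) \left(- \frac{1}{26997}\right) = \frac{307310837195}{1438727930577}$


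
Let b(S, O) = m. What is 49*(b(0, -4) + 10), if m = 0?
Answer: 490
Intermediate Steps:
b(S, O) = 0
49*(b(0, -4) + 10) = 49*(0 + 10) = 49*10 = 490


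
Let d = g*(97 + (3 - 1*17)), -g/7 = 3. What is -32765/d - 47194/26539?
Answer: 787291193/46257477 ≈ 17.020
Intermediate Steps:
g = -21 (g = -7*3 = -21)
d = -1743 (d = -21*(97 + (3 - 1*17)) = -21*(97 + (3 - 17)) = -21*(97 - 14) = -21*83 = -1743)
-32765/d - 47194/26539 = -32765/(-1743) - 47194/26539 = -32765*(-1/1743) - 47194*1/26539 = 32765/1743 - 47194/26539 = 787291193/46257477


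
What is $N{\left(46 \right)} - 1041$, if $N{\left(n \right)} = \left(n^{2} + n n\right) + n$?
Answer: $3237$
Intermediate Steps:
$N{\left(n \right)} = n + 2 n^{2}$ ($N{\left(n \right)} = \left(n^{2} + n^{2}\right) + n = 2 n^{2} + n = n + 2 n^{2}$)
$N{\left(46 \right)} - 1041 = 46 \left(1 + 2 \cdot 46\right) - 1041 = 46 \left(1 + 92\right) - 1041 = 46 \cdot 93 - 1041 = 4278 - 1041 = 3237$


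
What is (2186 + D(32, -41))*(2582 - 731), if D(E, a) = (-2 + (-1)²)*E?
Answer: 3987054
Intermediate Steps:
D(E, a) = -E (D(E, a) = (-2 + 1)*E = -E)
(2186 + D(32, -41))*(2582 - 731) = (2186 - 1*32)*(2582 - 731) = (2186 - 32)*1851 = 2154*1851 = 3987054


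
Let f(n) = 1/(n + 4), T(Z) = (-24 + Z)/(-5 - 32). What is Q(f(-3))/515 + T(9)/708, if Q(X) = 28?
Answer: 247071/4496980 ≈ 0.054942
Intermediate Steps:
T(Z) = 24/37 - Z/37 (T(Z) = (-24 + Z)/(-37) = (-24 + Z)*(-1/37) = 24/37 - Z/37)
f(n) = 1/(4 + n)
Q(f(-3))/515 + T(9)/708 = 28/515 + (24/37 - 1/37*9)/708 = 28*(1/515) + (24/37 - 9/37)*(1/708) = 28/515 + (15/37)*(1/708) = 28/515 + 5/8732 = 247071/4496980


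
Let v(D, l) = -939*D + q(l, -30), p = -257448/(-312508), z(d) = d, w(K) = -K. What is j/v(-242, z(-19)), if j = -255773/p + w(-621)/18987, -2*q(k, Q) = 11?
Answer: -2299472425315/1682954535387 ≈ -1.3663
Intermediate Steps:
q(k, Q) = -11/2 (q(k, Q) = -½*11 = -11/2)
p = 64362/78127 (p = -257448*(-1/312508) = 64362/78127 ≈ 0.82381)
v(D, l) = -11/2 - 939*D (v(D, l) = -939*D - 11/2 = -11/2 - 939*D)
j = -126470983392325/407347098 (j = -255773/64362/78127 - 1*(-621)/18987 = -255773*78127/64362 + 621*(1/18987) = -19982777171/64362 + 207/6329 = -126470983392325/407347098 ≈ -3.1047e+5)
j/v(-242, z(-19)) = -126470983392325/(407347098*(-11/2 - 939*(-242))) = -126470983392325/(407347098*(-11/2 + 227238)) = -126470983392325/(407347098*454465/2) = -126470983392325/407347098*2/454465 = -2299472425315/1682954535387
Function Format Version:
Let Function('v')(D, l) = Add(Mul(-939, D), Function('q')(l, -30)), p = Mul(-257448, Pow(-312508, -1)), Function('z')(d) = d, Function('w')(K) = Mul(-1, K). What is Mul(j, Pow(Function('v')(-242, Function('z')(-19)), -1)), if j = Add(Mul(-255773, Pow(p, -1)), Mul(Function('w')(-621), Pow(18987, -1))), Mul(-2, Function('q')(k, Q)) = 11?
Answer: Rational(-2299472425315, 1682954535387) ≈ -1.3663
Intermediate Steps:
Function('q')(k, Q) = Rational(-11, 2) (Function('q')(k, Q) = Mul(Rational(-1, 2), 11) = Rational(-11, 2))
p = Rational(64362, 78127) (p = Mul(-257448, Rational(-1, 312508)) = Rational(64362, 78127) ≈ 0.82381)
Function('v')(D, l) = Add(Rational(-11, 2), Mul(-939, D)) (Function('v')(D, l) = Add(Mul(-939, D), Rational(-11, 2)) = Add(Rational(-11, 2), Mul(-939, D)))
j = Rational(-126470983392325, 407347098) (j = Add(Mul(-255773, Pow(Rational(64362, 78127), -1)), Mul(Mul(-1, -621), Pow(18987, -1))) = Add(Mul(-255773, Rational(78127, 64362)), Mul(621, Rational(1, 18987))) = Add(Rational(-19982777171, 64362), Rational(207, 6329)) = Rational(-126470983392325, 407347098) ≈ -3.1047e+5)
Mul(j, Pow(Function('v')(-242, Function('z')(-19)), -1)) = Mul(Rational(-126470983392325, 407347098), Pow(Add(Rational(-11, 2), Mul(-939, -242)), -1)) = Mul(Rational(-126470983392325, 407347098), Pow(Add(Rational(-11, 2), 227238), -1)) = Mul(Rational(-126470983392325, 407347098), Pow(Rational(454465, 2), -1)) = Mul(Rational(-126470983392325, 407347098), Rational(2, 454465)) = Rational(-2299472425315, 1682954535387)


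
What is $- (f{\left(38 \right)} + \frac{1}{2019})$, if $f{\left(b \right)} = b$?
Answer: $- \frac{76723}{2019} \approx -38.0$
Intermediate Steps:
$- (f{\left(38 \right)} + \frac{1}{2019}) = - (38 + \frac{1}{2019}) = \left(-1\right) \frac{76723}{2019} = - \frac{76723}{2019}$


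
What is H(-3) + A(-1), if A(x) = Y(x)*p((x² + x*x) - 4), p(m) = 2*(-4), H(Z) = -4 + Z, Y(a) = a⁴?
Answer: -15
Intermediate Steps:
p(m) = -8
A(x) = -8*x⁴ (A(x) = x⁴*(-8) = -8*x⁴)
H(-3) + A(-1) = (-4 - 3) - 8*(-1)⁴ = -7 - 8*1 = -7 - 8 = -15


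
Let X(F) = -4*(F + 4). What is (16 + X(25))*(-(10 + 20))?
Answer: 3000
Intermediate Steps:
X(F) = -16 - 4*F (X(F) = -4*(4 + F) = -16 - 4*F)
(16 + X(25))*(-(10 + 20)) = (16 + (-16 - 4*25))*(-(10 + 20)) = (16 + (-16 - 100))*(-1*30) = (16 - 116)*(-30) = -100*(-30) = 3000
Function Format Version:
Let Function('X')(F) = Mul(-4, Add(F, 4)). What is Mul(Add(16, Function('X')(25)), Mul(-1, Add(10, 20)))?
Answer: 3000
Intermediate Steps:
Function('X')(F) = Add(-16, Mul(-4, F)) (Function('X')(F) = Mul(-4, Add(4, F)) = Add(-16, Mul(-4, F)))
Mul(Add(16, Function('X')(25)), Mul(-1, Add(10, 20))) = Mul(Add(16, Add(-16, Mul(-4, 25))), Mul(-1, Add(10, 20))) = Mul(Add(16, Add(-16, -100)), Mul(-1, 30)) = Mul(Add(16, -116), -30) = Mul(-100, -30) = 3000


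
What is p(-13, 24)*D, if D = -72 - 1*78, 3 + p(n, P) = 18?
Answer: -2250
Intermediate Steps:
p(n, P) = 15 (p(n, P) = -3 + 18 = 15)
D = -150 (D = -72 - 78 = -150)
p(-13, 24)*D = 15*(-150) = -2250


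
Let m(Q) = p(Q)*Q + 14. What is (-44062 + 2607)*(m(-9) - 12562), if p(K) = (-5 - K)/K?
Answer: 520011520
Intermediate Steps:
p(K) = (-5 - K)/K
m(Q) = 9 - Q (m(Q) = ((-5 - Q)/Q)*Q + 14 = (-5 - Q) + 14 = 9 - Q)
(-44062 + 2607)*(m(-9) - 12562) = (-44062 + 2607)*((9 - 1*(-9)) - 12562) = -41455*((9 + 9) - 12562) = -41455*(18 - 12562) = -41455*(-12544) = 520011520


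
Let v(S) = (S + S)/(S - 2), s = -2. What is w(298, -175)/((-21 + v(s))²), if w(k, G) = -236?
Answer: -59/100 ≈ -0.59000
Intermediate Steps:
v(S) = 2*S/(-2 + S) (v(S) = (2*S)/(-2 + S) = 2*S/(-2 + S))
w(298, -175)/((-21 + v(s))²) = -236/(-21 + 2*(-2)/(-2 - 2))² = -236/(-21 + 2*(-2)/(-4))² = -236/(-21 + 2*(-2)*(-¼))² = -236/(-21 + 1)² = -236/((-20)²) = -236/400 = -236*1/400 = -59/100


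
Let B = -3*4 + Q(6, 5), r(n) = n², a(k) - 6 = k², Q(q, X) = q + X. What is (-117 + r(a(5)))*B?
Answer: -844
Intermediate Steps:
Q(q, X) = X + q
a(k) = 6 + k²
B = -1 (B = -3*4 + (5 + 6) = -12 + 11 = -1)
(-117 + r(a(5)))*B = (-117 + (6 + 5²)²)*(-1) = (-117 + (6 + 25)²)*(-1) = (-117 + 31²)*(-1) = (-117 + 961)*(-1) = 844*(-1) = -844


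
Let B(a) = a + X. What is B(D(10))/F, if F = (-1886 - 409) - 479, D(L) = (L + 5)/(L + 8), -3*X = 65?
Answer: 125/16644 ≈ 0.0075102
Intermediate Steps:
X = -65/3 (X = -⅓*65 = -65/3 ≈ -21.667)
D(L) = (5 + L)/(8 + L)
B(a) = -65/3 + a (B(a) = a - 65/3 = -65/3 + a)
F = -2774 (F = -2295 - 479 = -2774)
B(D(10))/F = (-65/3 + (5 + 10)/(8 + 10))/(-2774) = (-65/3 + 15/18)*(-1/2774) = (-65/3 + (1/18)*15)*(-1/2774) = (-65/3 + ⅚)*(-1/2774) = -125/6*(-1/2774) = 125/16644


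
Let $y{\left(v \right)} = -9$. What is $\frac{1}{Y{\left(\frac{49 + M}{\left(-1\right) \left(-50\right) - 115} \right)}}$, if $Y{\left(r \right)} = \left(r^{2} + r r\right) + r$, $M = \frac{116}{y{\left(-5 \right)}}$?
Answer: $\frac{81}{5} \approx 16.2$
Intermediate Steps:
$M = - \frac{116}{9}$ ($M = \frac{116}{-9} = 116 \left(- \frac{1}{9}\right) = - \frac{116}{9} \approx -12.889$)
$Y{\left(r \right)} = r + 2 r^{2}$ ($Y{\left(r \right)} = \left(r^{2} + r^{2}\right) + r = 2 r^{2} + r = r + 2 r^{2}$)
$\frac{1}{Y{\left(\frac{49 + M}{\left(-1\right) \left(-50\right) - 115} \right)}} = \frac{1}{\frac{49 - \frac{116}{9}}{\left(-1\right) \left(-50\right) - 115} \left(1 + 2 \frac{49 - \frac{116}{9}}{\left(-1\right) \left(-50\right) - 115}\right)} = \frac{1}{\frac{325}{9 \left(50 - 115\right)} \left(1 + 2 \frac{325}{9 \left(50 - 115\right)}\right)} = \frac{1}{\frac{325}{9 \left(-65\right)} \left(1 + 2 \frac{325}{9 \left(-65\right)}\right)} = \frac{1}{\frac{325}{9} \left(- \frac{1}{65}\right) \left(1 + 2 \cdot \frac{325}{9} \left(- \frac{1}{65}\right)\right)} = \frac{1}{\left(- \frac{5}{9}\right) \left(1 + 2 \left(- \frac{5}{9}\right)\right)} = \frac{1}{\left(- \frac{5}{9}\right) \left(1 - \frac{10}{9}\right)} = \frac{1}{\left(- \frac{5}{9}\right) \left(- \frac{1}{9}\right)} = \frac{1}{\frac{5}{81}} = \frac{81}{5}$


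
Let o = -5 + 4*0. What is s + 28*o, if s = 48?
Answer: -92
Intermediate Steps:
o = -5 (o = -5 + 0 = -5)
s + 28*o = 48 + 28*(-5) = 48 - 140 = -92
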